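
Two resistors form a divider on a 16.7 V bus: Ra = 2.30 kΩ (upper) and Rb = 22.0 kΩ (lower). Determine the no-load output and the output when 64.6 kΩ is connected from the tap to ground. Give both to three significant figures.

Open-circuit: V = 16.7 × 22.0/(2.30 + 22.0) = 15.1 V.
With the load, Rb becomes Rb‖R_L = 16.41 kΩ, so V = 16.7 × 16.41/18.71 = 14.6 V.

Unloaded: 15.1 V; loaded: 14.6 V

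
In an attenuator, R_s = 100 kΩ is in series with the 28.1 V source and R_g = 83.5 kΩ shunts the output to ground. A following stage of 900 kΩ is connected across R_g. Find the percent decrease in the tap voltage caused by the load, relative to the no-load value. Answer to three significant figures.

The divider's output (Thévenin) resistance is R_s‖R_g = 45.50 kΩ.
Fractional drop under load = R_th/(R_th + R_L) = 45.50 / (45.50 + 900) = 0.04813.
So the output falls by 4.81 %.

4.81 %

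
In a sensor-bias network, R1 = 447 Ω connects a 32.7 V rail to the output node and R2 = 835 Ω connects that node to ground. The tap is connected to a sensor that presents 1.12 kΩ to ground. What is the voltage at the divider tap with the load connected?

The load sits in parallel with R2: R2‖R_L = (835 × 1120) / (835 + 1120) = 478.4 Ω.
V_out = 32.7 × 478.4 / (447 + 478.4) = 32.7 × 478.4/925.4 = 16.9 V.

V_out ≈ 16.9 V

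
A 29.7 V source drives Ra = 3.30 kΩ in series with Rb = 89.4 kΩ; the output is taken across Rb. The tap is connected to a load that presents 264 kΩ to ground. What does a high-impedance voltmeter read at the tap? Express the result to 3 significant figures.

V_out ≈ 28.3 V

The load sits in parallel with Rb: Rb‖R_L = (89.4 × 264) / (89.4 + 264) = 66.78 kΩ.
V_out = 29.7 × 66.78 / (3.30 + 66.78) = 29.7 × 66.78/70.08 = 28.3 V.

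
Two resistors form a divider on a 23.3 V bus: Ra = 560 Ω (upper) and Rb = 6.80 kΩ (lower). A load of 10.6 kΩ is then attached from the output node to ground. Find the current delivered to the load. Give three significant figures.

I_L ≈ 1.94 mA

Rb‖R_L = 4143 Ω; V_out = 23.3 × 4143/4703 = 20.53 V.
I_L = V_out / R_L = 20.53 / 10.6 kΩ = 1.94 mA.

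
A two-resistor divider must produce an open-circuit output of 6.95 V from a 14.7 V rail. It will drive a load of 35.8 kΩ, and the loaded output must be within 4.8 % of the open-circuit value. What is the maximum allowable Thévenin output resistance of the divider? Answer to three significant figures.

Loading drop = R_th/(R_th + R_L) ≤ 0.0480, so R_th ≤ R_L · ε/(1−ε) = 35.8 kΩ × 0.0480/0.9520 = 1.81 kΩ.

R_th ≤ 1.81 kΩ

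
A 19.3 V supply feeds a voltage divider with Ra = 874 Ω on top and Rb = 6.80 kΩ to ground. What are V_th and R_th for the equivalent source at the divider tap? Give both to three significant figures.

V_th is the open-circuit tap voltage: 19.3 × 6800/(874 + 6800) = 17.1 V.
With the supply zeroed, Ra and Rb appear in parallel from the tap: R_th = Ra‖Rb = (874 × 6800)/7674 = 774 Ω.

V_th = 17.1 V, R_th = 774 Ω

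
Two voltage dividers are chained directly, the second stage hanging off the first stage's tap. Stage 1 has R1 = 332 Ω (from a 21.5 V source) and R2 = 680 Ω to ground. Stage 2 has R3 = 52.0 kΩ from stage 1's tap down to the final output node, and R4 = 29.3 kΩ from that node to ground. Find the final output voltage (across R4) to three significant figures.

V_out ≈ 5.19 V

Stage 2 presents R3+R4 = 81300 Ω as a load on stage 1's tap.
Stage 1's lower leg becomes R2‖(R3+R4) = 674.4 Ω, so V_mid = 21.5 × 674.4/1006 = 14.41 V.
Stage 2 is itself unloaded: V_out = V_mid × R4/(R3+R4) = 14.41 × 29300/81300 = 5.19 V.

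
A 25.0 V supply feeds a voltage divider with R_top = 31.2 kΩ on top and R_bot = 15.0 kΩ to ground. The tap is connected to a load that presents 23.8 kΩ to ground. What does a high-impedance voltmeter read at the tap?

The load sits in parallel with R_bot: R_bot‖R_L = (15.0 × 23.8) / (15.0 + 23.8) = 9.201 kΩ.
V_out = 25.0 × 9.201 / (31.2 + 9.201) = 25.0 × 9.201/40.40 = 5.69 V.

V_out ≈ 5.69 V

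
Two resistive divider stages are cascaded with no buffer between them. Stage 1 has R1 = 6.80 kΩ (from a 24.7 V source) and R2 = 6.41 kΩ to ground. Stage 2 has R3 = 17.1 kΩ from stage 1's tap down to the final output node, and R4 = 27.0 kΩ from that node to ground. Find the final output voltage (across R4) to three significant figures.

Stage 2 presents R3+R4 = 44.10 kΩ as a load on stage 1's tap.
Stage 1's lower leg becomes R2‖(R3+R4) = 5.597 kΩ, so V_mid = 24.7 × 5.597/12.40 = 11.15 V.
Stage 2 is itself unloaded: V_out = V_mid × R4/(R3+R4) = 11.15 × 27.0/44.10 = 6.83 V.

V_out ≈ 6.83 V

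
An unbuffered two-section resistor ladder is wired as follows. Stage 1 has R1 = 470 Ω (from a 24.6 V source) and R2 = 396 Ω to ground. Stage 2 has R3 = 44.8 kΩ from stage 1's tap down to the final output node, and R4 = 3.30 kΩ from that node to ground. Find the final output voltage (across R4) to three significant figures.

V_out ≈ 0.768 V

Stage 2 presents R3+R4 = 48100 Ω as a load on stage 1's tap.
Stage 1's lower leg becomes R2‖(R3+R4) = 392.8 Ω, so V_mid = 24.6 × 392.8/862.8 = 11.20 V.
Stage 2 is itself unloaded: V_out = V_mid × R4/(R3+R4) = 11.20 × 3300/48100 = 0.768 V.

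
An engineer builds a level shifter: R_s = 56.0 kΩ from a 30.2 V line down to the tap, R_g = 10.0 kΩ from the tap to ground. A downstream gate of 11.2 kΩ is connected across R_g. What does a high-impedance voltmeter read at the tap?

The load sits in parallel with R_g: R_g‖R_L = (10.0 × 11.2) / (10.0 + 11.2) = 5.283 kΩ.
V_out = 30.2 × 5.283 / (56.0 + 5.283) = 30.2 × 5.283/61.28 = 2.60 V.

V_out ≈ 2.60 V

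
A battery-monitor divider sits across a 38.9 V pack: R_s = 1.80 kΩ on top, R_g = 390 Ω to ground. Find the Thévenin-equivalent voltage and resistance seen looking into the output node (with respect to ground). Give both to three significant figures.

V_th is the open-circuit tap voltage: 38.9 × 390/(1800 + 390) = 6.93 V.
With the supply zeroed, R_s and R_g appear in parallel from the tap: R_th = R_s‖R_g = (1800 × 390)/2190 = 321 Ω.

V_th = 6.93 V, R_th = 321 Ω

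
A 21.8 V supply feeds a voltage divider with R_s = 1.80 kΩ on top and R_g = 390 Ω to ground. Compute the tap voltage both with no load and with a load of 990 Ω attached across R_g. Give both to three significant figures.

Unloaded: 3.88 V; loaded: 2.93 V

Open-circuit: V = 21.8 × 390/(1800 + 390) = 3.88 V.
With the load, R_g becomes R_g‖R_L = 279.8 Ω, so V = 21.8 × 279.8/2080 = 2.93 V.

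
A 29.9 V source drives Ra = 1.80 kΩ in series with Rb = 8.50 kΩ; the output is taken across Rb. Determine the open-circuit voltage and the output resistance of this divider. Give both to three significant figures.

V_th is the open-circuit tap voltage: 29.9 × 8.50/(1.80 + 8.50) = 24.7 V.
With the supply zeroed, Ra and Rb appear in parallel from the tap: R_th = Ra‖Rb = (1.80 × 8.50)/10.30 = 1.49 kΩ.

V_th = 24.7 V, R_th = 1.49 kΩ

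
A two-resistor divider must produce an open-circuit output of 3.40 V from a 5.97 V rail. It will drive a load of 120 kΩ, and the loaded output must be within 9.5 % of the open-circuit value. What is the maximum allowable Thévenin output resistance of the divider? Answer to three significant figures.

R_th ≤ 12.6 kΩ

Loading drop = R_th/(R_th + R_L) ≤ 0.0950, so R_th ≤ R_L · ε/(1−ε) = 120 kΩ × 0.0950/0.9050 = 12.6 kΩ.
(Any R1, R2 with R2/(R1+R2) = 0.570 and R1‖R2 ≤ 12.6 kΩ will meet the spec.)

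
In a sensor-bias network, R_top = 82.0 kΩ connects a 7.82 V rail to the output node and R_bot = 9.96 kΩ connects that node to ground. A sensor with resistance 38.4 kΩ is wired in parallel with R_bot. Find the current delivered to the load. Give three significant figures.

I_L ≈ 0.0179 mA

R_bot‖R_L = 7.909 kΩ; V_out = 7.82 × 7.909/89.91 = 0.6879 V.
I_L = V_out / R_L = 0.6879 / 38.4 kΩ = 0.0179 mA.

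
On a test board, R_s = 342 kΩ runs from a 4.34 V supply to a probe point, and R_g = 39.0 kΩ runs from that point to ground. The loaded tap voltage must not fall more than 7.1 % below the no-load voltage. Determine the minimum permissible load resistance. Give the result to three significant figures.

R_L(min) ≈ 458 kΩ

Output resistance R_th = R_s‖R_g = (342 × 39.0)/381.0 = 35.01 kΩ.
The fractional drop is R_th/(R_th + R_L); requiring this ≤ 0.0710 gives R_L ≥ R_th(1/0.0710 − 1) = 35.01 × 13.08 = 458 kΩ.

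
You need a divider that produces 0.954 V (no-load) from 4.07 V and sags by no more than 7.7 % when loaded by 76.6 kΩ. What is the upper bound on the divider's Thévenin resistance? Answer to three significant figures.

R_th ≤ 6.39 kΩ

Loading drop = R_th/(R_th + R_L) ≤ 0.0770, so R_th ≤ R_L · ε/(1−ε) = 76.6 kΩ × 0.0770/0.9230 = 6.39 kΩ.
(Any R1, R2 with R2/(R1+R2) = 0.234 and R1‖R2 ≤ 6.39 kΩ will meet the spec.)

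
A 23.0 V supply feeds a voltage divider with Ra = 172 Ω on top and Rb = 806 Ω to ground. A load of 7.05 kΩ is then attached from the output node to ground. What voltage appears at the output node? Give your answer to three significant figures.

The load sits in parallel with Rb: Rb‖R_L = (806 × 7050) / (806 + 7050) = 723.3 Ω.
V_out = 23.0 × 723.3 / (172 + 723.3) = 23.0 × 723.3/895.3 = 18.6 V.

V_out ≈ 18.6 V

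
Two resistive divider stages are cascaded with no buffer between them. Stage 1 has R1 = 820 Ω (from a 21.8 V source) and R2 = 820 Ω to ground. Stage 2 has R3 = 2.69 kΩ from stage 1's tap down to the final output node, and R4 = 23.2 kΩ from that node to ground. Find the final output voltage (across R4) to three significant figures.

V_out ≈ 9.62 V

Stage 2 presents R3+R4 = 25890 Ω as a load on stage 1's tap.
Stage 1's lower leg becomes R2‖(R3+R4) = 794.8 Ω, so V_mid = 21.8 × 794.8/1615 = 10.73 V.
Stage 2 is itself unloaded: V_out = V_mid × R4/(R3+R4) = 10.73 × 23200/25890 = 9.62 V.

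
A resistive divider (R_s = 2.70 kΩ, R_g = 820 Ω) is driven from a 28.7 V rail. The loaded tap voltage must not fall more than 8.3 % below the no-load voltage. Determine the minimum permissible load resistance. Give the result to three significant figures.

R_L(min) ≈ 6.95 kΩ

Output resistance R_th = R_s‖R_g = (2700 × 820)/3520 = 629.0 Ω.
The fractional drop is R_th/(R_th + R_L); requiring this ≤ 0.0830 gives R_L ≥ R_th(1/0.0830 − 1) = 629.0 × 11.05 = 6.95 kΩ.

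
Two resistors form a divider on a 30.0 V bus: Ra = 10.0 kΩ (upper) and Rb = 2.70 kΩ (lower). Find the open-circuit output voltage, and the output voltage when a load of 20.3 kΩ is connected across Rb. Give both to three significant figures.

Open-circuit: V = 30.0 × 2.70/(10.0 + 2.70) = 6.38 V.
With the load, Rb becomes Rb‖R_L = 2.383 kΩ, so V = 30.0 × 2.383/12.38 = 5.77 V.

Unloaded: 6.38 V; loaded: 5.77 V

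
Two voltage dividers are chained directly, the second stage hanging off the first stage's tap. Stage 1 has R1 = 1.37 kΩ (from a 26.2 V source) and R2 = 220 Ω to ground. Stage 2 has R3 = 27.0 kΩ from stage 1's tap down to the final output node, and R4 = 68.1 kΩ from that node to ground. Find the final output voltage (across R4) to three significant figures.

V_out ≈ 2.59 V

Stage 2 presents R3+R4 = 95100 Ω as a load on stage 1's tap.
Stage 1's lower leg becomes R2‖(R3+R4) = 219.5 Ω, so V_mid = 26.2 × 219.5/1589 = 3.618 V.
Stage 2 is itself unloaded: V_out = V_mid × R4/(R3+R4) = 3.618 × 68100/95100 = 2.59 V.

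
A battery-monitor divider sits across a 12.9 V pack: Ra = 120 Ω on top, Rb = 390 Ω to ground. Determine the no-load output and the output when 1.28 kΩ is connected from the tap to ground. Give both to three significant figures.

Unloaded: 9.86 V; loaded: 9.20 V

Open-circuit: V = 12.9 × 390/(120 + 390) = 9.86 V.
With the load, Rb becomes Rb‖R_L = 298.9 Ω, so V = 12.9 × 298.9/418.9 = 9.20 V.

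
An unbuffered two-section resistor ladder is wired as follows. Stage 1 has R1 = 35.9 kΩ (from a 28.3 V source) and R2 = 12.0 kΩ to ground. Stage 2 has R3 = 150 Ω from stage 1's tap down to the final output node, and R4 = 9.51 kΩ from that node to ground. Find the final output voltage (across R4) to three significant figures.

V_out ≈ 3.61 V

Stage 2 presents R3+R4 = 9660 Ω as a load on stage 1's tap.
Stage 1's lower leg becomes R2‖(R3+R4) = 5352 Ω, so V_mid = 28.3 × 5352/41250 = 3.671 V.
Stage 2 is itself unloaded: V_out = V_mid × R4/(R3+R4) = 3.671 × 9510/9660 = 3.61 V.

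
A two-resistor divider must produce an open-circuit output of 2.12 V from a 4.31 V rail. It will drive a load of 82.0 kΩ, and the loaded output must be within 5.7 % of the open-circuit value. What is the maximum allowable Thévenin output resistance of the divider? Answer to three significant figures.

Loading drop = R_th/(R_th + R_L) ≤ 0.0570, so R_th ≤ R_L · ε/(1−ε) = 82.0 kΩ × 0.0570/0.9430 = 4.96 kΩ.
(Any R1, R2 with R2/(R1+R2) = 0.492 and R1‖R2 ≤ 4.96 kΩ will meet the spec.)

R_th ≤ 4.96 kΩ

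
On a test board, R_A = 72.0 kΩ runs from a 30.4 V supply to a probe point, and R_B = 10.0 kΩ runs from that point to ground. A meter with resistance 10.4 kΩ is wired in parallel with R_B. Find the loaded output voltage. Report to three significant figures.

V_out ≈ 2.01 V

The load sits in parallel with R_B: R_B‖R_L = (10.0 × 10.4) / (10.0 + 10.4) = 5.098 kΩ.
V_out = 30.4 × 5.098 / (72.0 + 5.098) = 30.4 × 5.098/77.10 = 2.01 V.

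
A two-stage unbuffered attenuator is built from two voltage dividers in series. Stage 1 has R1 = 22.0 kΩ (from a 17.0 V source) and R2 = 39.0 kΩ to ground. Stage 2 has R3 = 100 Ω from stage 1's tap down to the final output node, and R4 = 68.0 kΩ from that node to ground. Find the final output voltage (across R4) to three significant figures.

V_out ≈ 9.00 V

Stage 2 presents R3+R4 = 68100 Ω as a load on stage 1's tap.
Stage 1's lower leg becomes R2‖(R3+R4) = 24800 Ω, so V_mid = 17.0 × 24800/46800 = 9.008 V.
Stage 2 is itself unloaded: V_out = V_mid × R4/(R3+R4) = 9.008 × 68000/68100 = 9.00 V.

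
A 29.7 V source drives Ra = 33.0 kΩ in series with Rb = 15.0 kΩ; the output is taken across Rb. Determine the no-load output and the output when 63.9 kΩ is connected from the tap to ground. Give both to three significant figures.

Unloaded: 9.28 V; loaded: 7.99 V

Open-circuit: V = 29.7 × 15.0/(33.0 + 15.0) = 9.28 V.
With the load, Rb becomes Rb‖R_L = 12.15 kΩ, so V = 29.7 × 12.15/45.15 = 7.99 V.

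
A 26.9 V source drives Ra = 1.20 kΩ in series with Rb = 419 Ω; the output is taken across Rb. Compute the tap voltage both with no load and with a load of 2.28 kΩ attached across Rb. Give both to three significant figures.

Open-circuit: V = 26.9 × 419/(1200 + 419) = 6.96 V.
With the load, Rb becomes Rb‖R_L = 354.0 Ω, so V = 26.9 × 354.0/1554 = 6.13 V.

Unloaded: 6.96 V; loaded: 6.13 V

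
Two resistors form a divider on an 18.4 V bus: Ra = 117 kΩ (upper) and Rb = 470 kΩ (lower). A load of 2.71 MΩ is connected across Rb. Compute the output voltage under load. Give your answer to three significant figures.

The load sits in parallel with Rb: Rb‖R_L = (470 × 2710) / (470 + 2710) = 400.5 kΩ.
V_out = 18.4 × 400.5 / (117 + 400.5) = 18.4 × 400.5/517.5 = 14.2 V.
(Unloaded it would have been 14.7 V.)

V_out ≈ 14.2 V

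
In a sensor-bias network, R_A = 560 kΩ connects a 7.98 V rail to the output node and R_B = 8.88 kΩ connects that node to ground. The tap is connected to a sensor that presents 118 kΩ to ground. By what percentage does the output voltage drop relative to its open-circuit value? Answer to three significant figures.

The divider's output (Thévenin) resistance is R_A‖R_B = 8.741 kΩ.
Fractional drop under load = R_th/(R_th + R_L) = 8.741 / (8.741 + 118) = 0.06897.
So the output falls by 6.90 %.

6.90 %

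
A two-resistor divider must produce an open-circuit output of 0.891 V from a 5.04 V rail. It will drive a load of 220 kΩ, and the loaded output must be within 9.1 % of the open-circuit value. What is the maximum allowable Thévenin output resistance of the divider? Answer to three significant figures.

Loading drop = R_th/(R_th + R_L) ≤ 0.0910, so R_th ≤ R_L · ε/(1−ε) = 220 kΩ × 0.0910/0.9090 = 22.0 kΩ.

R_th ≤ 22.0 kΩ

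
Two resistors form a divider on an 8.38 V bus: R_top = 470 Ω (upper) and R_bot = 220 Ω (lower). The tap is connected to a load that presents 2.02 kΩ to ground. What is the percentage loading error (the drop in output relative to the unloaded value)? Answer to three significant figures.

6.91 %

The divider's output (Thévenin) resistance is R_top‖R_bot = 149.9 Ω.
Fractional drop under load = R_th/(R_th + R_L) = 149.9 / (149.9 + 2020) = 0.06906.
So the output falls by 6.91 %.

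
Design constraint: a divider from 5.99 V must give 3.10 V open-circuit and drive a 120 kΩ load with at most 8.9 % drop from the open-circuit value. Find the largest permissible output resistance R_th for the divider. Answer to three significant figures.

Loading drop = R_th/(R_th + R_L) ≤ 0.0890, so R_th ≤ R_L · ε/(1−ε) = 120 kΩ × 0.0890/0.9110 = 11.7 kΩ.

R_th ≤ 11.7 kΩ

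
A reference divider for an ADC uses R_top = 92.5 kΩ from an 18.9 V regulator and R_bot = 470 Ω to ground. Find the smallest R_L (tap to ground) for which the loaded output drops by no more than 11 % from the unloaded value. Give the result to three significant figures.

R_L(min) ≈ 3.78 kΩ

Output resistance R_th = R_top‖R_bot = (92500 × 470)/92970 = 467.6 Ω.
The fractional drop is R_th/(R_th + R_L); requiring this ≤ 0.110 gives R_L ≥ R_th(1/0.110 − 1) = 467.6 × 8.091 = 3.78 kΩ.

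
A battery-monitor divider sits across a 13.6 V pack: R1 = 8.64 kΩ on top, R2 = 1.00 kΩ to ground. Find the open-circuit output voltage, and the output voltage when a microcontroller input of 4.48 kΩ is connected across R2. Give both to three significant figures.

Open-circuit: V = 13.6 × 1.00/(8.64 + 1.00) = 1.41 V.
With the load, R2 becomes R2‖R_L = 0.8175 kΩ, so V = 13.6 × 0.8175/9.458 = 1.18 V.

Unloaded: 1.41 V; loaded: 1.18 V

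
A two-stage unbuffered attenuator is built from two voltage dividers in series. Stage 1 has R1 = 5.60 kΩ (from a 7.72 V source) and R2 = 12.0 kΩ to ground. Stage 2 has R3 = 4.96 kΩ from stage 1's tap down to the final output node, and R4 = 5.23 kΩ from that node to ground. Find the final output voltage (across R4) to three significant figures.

V_out ≈ 1.97 V

Stage 2 presents R3+R4 = 10.19 kΩ as a load on stage 1's tap.
Stage 1's lower leg becomes R2‖(R3+R4) = 5.511 kΩ, so V_mid = 7.72 × 5.511/11.11 = 3.829 V.
Stage 2 is itself unloaded: V_out = V_mid × R4/(R3+R4) = 3.829 × 5.23/10.19 = 1.97 V.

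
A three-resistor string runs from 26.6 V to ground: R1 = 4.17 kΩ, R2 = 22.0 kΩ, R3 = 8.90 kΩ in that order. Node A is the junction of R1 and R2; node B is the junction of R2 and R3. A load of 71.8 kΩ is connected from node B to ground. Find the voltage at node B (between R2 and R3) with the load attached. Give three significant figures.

V ≈ 6.18 V

At node B, R3 is in parallel with the load: R3‖R_L = 7.918 kΩ.
Below node A the resistance is R2 + (R3‖R_L) = 29.92 kΩ, so V_A = 26.6 × 29.92/34.09 = 23.35 V.
Then V_B = V_A × (R3‖R_L)/(R2 + R3‖R_L) = 23.35 × 7.918/29.92 = 6.18 V.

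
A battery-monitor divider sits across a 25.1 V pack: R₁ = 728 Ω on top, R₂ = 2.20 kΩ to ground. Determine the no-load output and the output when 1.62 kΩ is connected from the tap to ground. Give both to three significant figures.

Open-circuit: V = 25.1 × 2200/(728 + 2200) = 18.9 V.
With the load, R₂ becomes R₂‖R_L = 933.0 Ω, so V = 25.1 × 933.0/1661 = 14.1 V.

Unloaded: 18.9 V; loaded: 14.1 V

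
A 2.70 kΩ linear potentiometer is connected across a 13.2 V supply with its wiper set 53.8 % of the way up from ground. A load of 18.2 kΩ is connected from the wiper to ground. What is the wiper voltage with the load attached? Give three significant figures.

The wiper splits the pot into (1−α)R = 1.247 kΩ above and αR = 1.453 kΩ below.
Lower section ‖ load = 1.345 kΩ.
V_wiper = 13.2 × 1.345/(1.247 + 1.345) = 6.85 V.

V ≈ 6.85 V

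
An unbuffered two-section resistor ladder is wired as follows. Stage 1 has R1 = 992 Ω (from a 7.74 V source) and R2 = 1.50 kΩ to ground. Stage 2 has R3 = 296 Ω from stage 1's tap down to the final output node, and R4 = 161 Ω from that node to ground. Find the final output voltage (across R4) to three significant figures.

V_out ≈ 0.712 V

Stage 2 presents R3+R4 = 457.0 Ω as a load on stage 1's tap.
Stage 1's lower leg becomes R2‖(R3+R4) = 350.3 Ω, so V_mid = 7.74 × 350.3/1342 = 2.020 V.
Stage 2 is itself unloaded: V_out = V_mid × R4/(R3+R4) = 2.020 × 161/457.0 = 0.712 V.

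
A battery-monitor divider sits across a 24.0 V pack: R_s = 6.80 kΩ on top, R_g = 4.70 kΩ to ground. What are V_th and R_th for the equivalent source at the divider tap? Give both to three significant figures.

V_th = 9.81 V, R_th = 2.78 kΩ

V_th is the open-circuit tap voltage: 24.0 × 4.70/(6.80 + 4.70) = 9.81 V.
With the supply zeroed, R_s and R_g appear in parallel from the tap: R_th = R_s‖R_g = (6.80 × 4.70)/11.50 = 2.78 kΩ.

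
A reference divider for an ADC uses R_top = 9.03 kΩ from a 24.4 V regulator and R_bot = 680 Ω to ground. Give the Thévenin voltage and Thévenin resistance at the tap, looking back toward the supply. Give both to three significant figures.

V_th is the open-circuit tap voltage: 24.4 × 680/(9030 + 680) = 1.71 V.
With the supply zeroed, R_top and R_bot appear in parallel from the tap: R_th = R_top‖R_bot = (9030 × 680)/9710 = 632 Ω.

V_th = 1.71 V, R_th = 632 Ω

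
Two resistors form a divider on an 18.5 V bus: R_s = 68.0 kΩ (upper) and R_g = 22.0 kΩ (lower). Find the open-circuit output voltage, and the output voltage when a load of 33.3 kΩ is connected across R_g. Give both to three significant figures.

Unloaded: 4.52 V; loaded: 3.02 V

Open-circuit: V = 18.5 × 22.0/(68.0 + 22.0) = 4.52 V.
With the load, R_g becomes R_g‖R_L = 13.25 kΩ, so V = 18.5 × 13.25/81.25 = 3.02 V.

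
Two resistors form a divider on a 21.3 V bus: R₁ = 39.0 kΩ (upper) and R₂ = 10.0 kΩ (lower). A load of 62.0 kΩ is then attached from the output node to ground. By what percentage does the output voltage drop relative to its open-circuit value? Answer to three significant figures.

11.4 %

The divider's output (Thévenin) resistance is R₁‖R₂ = 7.959 kΩ.
Fractional drop under load = R_th/(R_th + R_L) = 7.959 / (7.959 + 62.0) = 0.1138.
So the output falls by 11.4 %.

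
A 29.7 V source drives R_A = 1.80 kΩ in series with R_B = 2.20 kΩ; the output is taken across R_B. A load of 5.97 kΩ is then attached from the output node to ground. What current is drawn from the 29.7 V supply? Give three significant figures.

R_B‖R_L = 1.608 kΩ, so the source sees R_A + R_B‖R_L = 3.408 kΩ.
I = 29.7 V / 3.408 kΩ = 8.72 mA.

I ≈ 8.72 mA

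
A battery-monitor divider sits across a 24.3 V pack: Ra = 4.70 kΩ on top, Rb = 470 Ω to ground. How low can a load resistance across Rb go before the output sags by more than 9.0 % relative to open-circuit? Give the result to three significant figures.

R_L(min) ≈ 4.32 kΩ

Output resistance R_th = Ra‖Rb = (4700 × 470)/5170 = 427.3 Ω.
The fractional drop is R_th/(R_th + R_L); requiring this ≤ 0.0900 gives R_L ≥ R_th(1/0.0900 − 1) = 427.3 × 10.11 = 4.32 kΩ.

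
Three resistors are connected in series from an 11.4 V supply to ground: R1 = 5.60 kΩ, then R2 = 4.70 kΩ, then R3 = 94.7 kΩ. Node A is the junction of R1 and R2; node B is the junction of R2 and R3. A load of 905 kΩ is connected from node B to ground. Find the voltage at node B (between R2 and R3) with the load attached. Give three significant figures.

At node B, R3 is in parallel with the load: R3‖R_L = 85.73 kΩ.
Below node A the resistance is R2 + (R3‖R_L) = 90.43 kΩ, so V_A = 11.4 × 90.43/96.03 = 10.74 V.
Then V_B = V_A × (R3‖R_L)/(R2 + R3‖R_L) = 10.74 × 85.73/90.43 = 10.2 V.

V ≈ 10.2 V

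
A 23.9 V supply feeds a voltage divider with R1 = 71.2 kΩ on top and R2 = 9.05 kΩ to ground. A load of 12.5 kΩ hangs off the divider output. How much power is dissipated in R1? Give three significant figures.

P ≈ 6.96 mW

Total resistance from the source is R1 + (R2‖R_L) = 76.45 kΩ, so I = 23.9/76.45 kΩ = 0.3126 mA.
P = I²·R1 = (0.3126 mA)² × 71.2 kΩ = 6.96 mW.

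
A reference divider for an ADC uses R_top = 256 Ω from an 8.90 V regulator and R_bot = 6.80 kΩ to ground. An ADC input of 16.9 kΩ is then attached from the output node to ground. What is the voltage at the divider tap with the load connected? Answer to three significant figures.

The load sits in parallel with R_bot: R_bot‖R_L = (6800 × 16900) / (6800 + 16900) = 4849 Ω.
V_out = 8.90 × 4849 / (256 + 4849) = 8.90 × 4849/5105 = 8.45 V.
(Unloaded it would have been 8.58 V.)

V_out ≈ 8.45 V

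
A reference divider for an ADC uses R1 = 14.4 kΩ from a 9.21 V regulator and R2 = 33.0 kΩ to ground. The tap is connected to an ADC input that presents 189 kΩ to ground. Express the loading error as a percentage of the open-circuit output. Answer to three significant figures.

The divider's output (Thévenin) resistance is R1‖R2 = 10.03 kΩ.
Fractional drop under load = R_th/(R_th + R_L) = 10.03 / (10.03 + 189) = 0.05037.
So the output falls by 5.04 %.

5.04 %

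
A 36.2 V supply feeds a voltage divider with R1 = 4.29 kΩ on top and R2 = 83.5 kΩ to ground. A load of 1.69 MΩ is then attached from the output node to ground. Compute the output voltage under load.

The load sits in parallel with R2: R2‖R_L = (83.5 × 1690) / (83.5 + 1690) = 79.57 kΩ.
V_out = 36.2 × 79.57 / (4.29 + 79.57) = 36.2 × 79.57/83.86 = 34.3 V.

V_out ≈ 34.3 V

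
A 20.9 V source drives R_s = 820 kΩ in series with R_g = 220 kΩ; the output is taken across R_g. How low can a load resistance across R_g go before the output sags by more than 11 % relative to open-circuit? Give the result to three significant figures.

Output resistance R_th = R_s‖R_g = (820 × 220)/1040 = 173.5 kΩ.
The fractional drop is R_th/(R_th + R_L); requiring this ≤ 0.110 gives R_L ≥ R_th(1/0.110 − 1) = 173.5 × 8.091 = 1.40 MΩ.

R_L(min) ≈ 1.40 MΩ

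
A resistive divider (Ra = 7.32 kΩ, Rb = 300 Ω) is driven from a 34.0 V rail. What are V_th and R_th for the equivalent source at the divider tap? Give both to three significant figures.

V_th is the open-circuit tap voltage: 34.0 × 300/(7320 + 300) = 1.34 V.
With the supply zeroed, Ra and Rb appear in parallel from the tap: R_th = Ra‖Rb = (7320 × 300)/7620 = 288 Ω.

V_th = 1.34 V, R_th = 288 Ω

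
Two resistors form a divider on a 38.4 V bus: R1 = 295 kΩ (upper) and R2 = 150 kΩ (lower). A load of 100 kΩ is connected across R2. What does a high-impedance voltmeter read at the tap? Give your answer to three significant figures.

V_out ≈ 6.49 V

The load sits in parallel with R2: R2‖R_L = (150 × 100) / (150 + 100) = 60.00 kΩ.
V_out = 38.4 × 60.00 / (295 + 60.00) = 38.4 × 60.00/355.0 = 6.49 V.
(Unloaded it would have been 12.9 V.)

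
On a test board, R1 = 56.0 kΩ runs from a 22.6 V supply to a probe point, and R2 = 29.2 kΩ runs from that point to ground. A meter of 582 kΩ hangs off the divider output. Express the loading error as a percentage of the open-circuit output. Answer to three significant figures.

The divider's output (Thévenin) resistance is R1‖R2 = 19.19 kΩ.
Fractional drop under load = R_th/(R_th + R_L) = 19.19 / (19.19 + 582) = 0.03192.
So the output falls by 3.19 %.

3.19 %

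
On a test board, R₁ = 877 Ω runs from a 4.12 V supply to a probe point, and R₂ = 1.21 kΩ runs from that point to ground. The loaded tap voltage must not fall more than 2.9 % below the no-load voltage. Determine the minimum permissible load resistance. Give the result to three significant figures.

Output resistance R_th = R₁‖R₂ = (877 × 1210)/2087 = 508.5 Ω.
The fractional drop is R_th/(R_th + R_L); requiring this ≤ 0.0290 gives R_L ≥ R_th(1/0.0290 − 1) = 508.5 × 33.48 = 17.0 kΩ.

R_L(min) ≈ 17.0 kΩ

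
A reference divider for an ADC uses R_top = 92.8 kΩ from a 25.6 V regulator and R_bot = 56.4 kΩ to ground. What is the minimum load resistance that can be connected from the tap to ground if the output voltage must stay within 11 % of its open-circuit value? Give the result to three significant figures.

R_L(min) ≈ 284 kΩ

Output resistance R_th = R_top‖R_bot = (92.8 × 56.4)/149.2 = 35.08 kΩ.
The fractional drop is R_th/(R_th + R_L); requiring this ≤ 0.110 gives R_L ≥ R_th(1/0.110 − 1) = 35.08 × 8.091 = 284 kΩ.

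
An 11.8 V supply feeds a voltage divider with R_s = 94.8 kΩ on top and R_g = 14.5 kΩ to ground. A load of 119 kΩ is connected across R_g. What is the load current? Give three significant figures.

I_L ≈ 0.0119 mA

R_g‖R_L = 12.93 kΩ; V_out = 11.8 × 12.93/107.7 = 1.416 V.
I_L = V_out / R_L = 1.416 / 119 kΩ = 0.0119 mA.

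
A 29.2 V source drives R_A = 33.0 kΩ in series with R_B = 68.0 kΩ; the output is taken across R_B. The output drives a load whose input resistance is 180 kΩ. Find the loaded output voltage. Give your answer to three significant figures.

The load sits in parallel with R_B: R_B‖R_L = (68.0 × 180) / (68.0 + 180) = 49.35 kΩ.
V_out = 29.2 × 49.35 / (33.0 + 49.35) = 29.2 × 49.35/82.35 = 17.5 V.

V_out ≈ 17.5 V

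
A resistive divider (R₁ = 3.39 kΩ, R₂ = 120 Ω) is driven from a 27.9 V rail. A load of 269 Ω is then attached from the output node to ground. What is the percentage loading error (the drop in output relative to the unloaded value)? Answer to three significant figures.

Unloaded V = 27.9 × 120/3510 = 0.9538 V.
Loaded: R₂‖R_L = 82.98 Ω, giving V = 27.9 × 82.98/3473 = 0.6666 V.
Drop = (0.9538 − 0.6666) / 0.9538 = 30.1 %.

30.1 %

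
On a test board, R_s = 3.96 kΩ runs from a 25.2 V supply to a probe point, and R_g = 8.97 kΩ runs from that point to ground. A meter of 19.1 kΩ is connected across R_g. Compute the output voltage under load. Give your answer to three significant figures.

The load sits in parallel with R_g: R_g‖R_L = (8.97 × 19.1) / (8.97 + 19.1) = 6.104 kΩ.
V_out = 25.2 × 6.104 / (3.96 + 6.104) = 25.2 × 6.104/10.06 = 15.3 V.

V_out ≈ 15.3 V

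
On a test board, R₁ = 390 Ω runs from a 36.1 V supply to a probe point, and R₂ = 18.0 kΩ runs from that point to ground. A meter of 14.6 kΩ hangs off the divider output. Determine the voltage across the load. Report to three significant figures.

V_out ≈ 34.4 V

The load sits in parallel with R₂: R₂‖R_L = (18000 × 14600) / (18000 + 14600) = 8061 Ω.
V_out = 36.1 × 8061 / (390 + 8061) = 36.1 × 8061/8451 = 34.4 V.
(Unloaded it would have been 35.3 V.)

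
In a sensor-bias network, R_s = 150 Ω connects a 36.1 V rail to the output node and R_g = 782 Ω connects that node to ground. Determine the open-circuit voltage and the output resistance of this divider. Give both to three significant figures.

V_th = 30.3 V, R_th = 126 Ω

V_th is the open-circuit tap voltage: 36.1 × 782/(150 + 782) = 30.3 V.
With the supply zeroed, R_s and R_g appear in parallel from the tap: R_th = R_s‖R_g = (150 × 782)/932.0 = 126 Ω.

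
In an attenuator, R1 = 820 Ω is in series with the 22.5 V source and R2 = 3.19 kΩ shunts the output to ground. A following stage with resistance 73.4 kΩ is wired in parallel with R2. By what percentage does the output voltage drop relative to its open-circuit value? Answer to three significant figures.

0.881 %

The divider's output (Thévenin) resistance is R1‖R2 = 652.3 Ω.
Fractional drop under load = R_th/(R_th + R_L) = 652.3 / (652.3 + 73400) = 0.008809.
So the output falls by 0.881 %.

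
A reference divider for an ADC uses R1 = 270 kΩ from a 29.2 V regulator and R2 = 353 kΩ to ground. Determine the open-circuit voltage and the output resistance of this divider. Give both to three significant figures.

V_th = 16.5 V, R_th = 153 kΩ

V_th is the open-circuit tap voltage: 29.2 × 353/(270 + 353) = 16.5 V.
With the supply zeroed, R1 and R2 appear in parallel from the tap: R_th = R1‖R2 = (270 × 353)/623.0 = 153 kΩ.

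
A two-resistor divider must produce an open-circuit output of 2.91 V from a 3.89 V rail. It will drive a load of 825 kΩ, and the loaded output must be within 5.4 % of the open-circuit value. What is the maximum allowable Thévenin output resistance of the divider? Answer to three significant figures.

Loading drop = R_th/(R_th + R_L) ≤ 0.0540, so R_th ≤ R_L · ε/(1−ε) = 825 kΩ × 0.0540/0.9460 = 47.1 kΩ.
(Any R1, R2 with R2/(R1+R2) = 0.748 and R1‖R2 ≤ 47.1 kΩ will meet the spec.)

R_th ≤ 47.1 kΩ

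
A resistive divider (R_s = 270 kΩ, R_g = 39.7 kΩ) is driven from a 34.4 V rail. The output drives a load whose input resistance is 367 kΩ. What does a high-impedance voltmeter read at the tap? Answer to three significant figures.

V_out ≈ 4.03 V

The load sits in parallel with R_g: R_g‖R_L = (39.7 × 367) / (39.7 + 367) = 35.82 kΩ.
V_out = 34.4 × 35.82 / (270 + 35.82) = 34.4 × 35.82/305.8 = 4.03 V.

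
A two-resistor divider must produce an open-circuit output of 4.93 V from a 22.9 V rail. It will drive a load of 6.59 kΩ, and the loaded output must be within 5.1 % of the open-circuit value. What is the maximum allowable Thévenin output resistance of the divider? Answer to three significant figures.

Loading drop = R_th/(R_th + R_L) ≤ 0.0510, so R_th ≤ R_L · ε/(1−ε) = 6.59 kΩ × 0.0510/0.9490 = 354 Ω.
(Any R1, R2 with R2/(R1+R2) = 0.215 and R1‖R2 ≤ 354 Ω will meet the spec.)

R_th ≤ 354 Ω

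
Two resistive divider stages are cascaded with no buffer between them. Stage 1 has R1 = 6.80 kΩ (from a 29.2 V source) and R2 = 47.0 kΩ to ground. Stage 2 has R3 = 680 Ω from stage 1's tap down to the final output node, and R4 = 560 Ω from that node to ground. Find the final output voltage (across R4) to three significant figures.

Stage 2 presents R3+R4 = 1240 Ω as a load on stage 1's tap.
Stage 1's lower leg becomes R2‖(R3+R4) = 1208 Ω, so V_mid = 29.2 × 1208/8008 = 4.405 V.
Stage 2 is itself unloaded: V_out = V_mid × R4/(R3+R4) = 4.405 × 560/1240 = 1.99 V.

V_out ≈ 1.99 V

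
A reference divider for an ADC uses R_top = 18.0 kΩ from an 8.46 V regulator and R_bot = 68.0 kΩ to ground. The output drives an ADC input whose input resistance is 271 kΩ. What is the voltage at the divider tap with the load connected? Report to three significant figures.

The load sits in parallel with R_bot: R_bot‖R_L = (68.0 × 271) / (68.0 + 271) = 54.36 kΩ.
V_out = 8.46 × 54.36 / (18.0 + 54.36) = 8.46 × 54.36/72.36 = 6.36 V.

V_out ≈ 6.36 V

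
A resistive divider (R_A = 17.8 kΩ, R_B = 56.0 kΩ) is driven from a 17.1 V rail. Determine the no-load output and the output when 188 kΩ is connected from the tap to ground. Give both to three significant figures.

Open-circuit: V = 17.1 × 56.0/(17.8 + 56.0) = 13.0 V.
With the load, R_B becomes R_B‖R_L = 43.15 kΩ, so V = 17.1 × 43.15/60.95 = 12.1 V.

Unloaded: 13.0 V; loaded: 12.1 V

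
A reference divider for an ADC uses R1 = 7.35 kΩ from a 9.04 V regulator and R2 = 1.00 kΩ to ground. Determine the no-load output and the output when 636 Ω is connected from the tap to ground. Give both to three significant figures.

Open-circuit: V = 9.04 × 1000/(7350 + 1000) = 1.08 V.
With the load, R2 becomes R2‖R_L = 388.8 Ω, so V = 9.04 × 388.8/7739 = 0.454 V.

Unloaded: 1.08 V; loaded: 0.454 V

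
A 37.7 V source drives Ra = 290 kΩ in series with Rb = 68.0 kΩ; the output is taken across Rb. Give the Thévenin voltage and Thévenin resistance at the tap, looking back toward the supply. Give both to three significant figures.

V_th is the open-circuit tap voltage: 37.7 × 68.0/(290 + 68.0) = 7.16 V.
With the supply zeroed, Ra and Rb appear in parallel from the tap: R_th = Ra‖Rb = (290 × 68.0)/358.0 = 55.1 kΩ.

V_th = 7.16 V, R_th = 55.1 kΩ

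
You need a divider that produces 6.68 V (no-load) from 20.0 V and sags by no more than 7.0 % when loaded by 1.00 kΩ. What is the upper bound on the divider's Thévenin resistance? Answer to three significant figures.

Loading drop = R_th/(R_th + R_L) ≤ 0.0700, so R_th ≤ R_L · ε/(1−ε) = 1.00 kΩ × 0.0700/0.9300 = 75.3 Ω.
(Any R1, R2 with R2/(R1+R2) = 0.334 and R1‖R2 ≤ 75.3 Ω will meet the spec.)

R_th ≤ 75.3 Ω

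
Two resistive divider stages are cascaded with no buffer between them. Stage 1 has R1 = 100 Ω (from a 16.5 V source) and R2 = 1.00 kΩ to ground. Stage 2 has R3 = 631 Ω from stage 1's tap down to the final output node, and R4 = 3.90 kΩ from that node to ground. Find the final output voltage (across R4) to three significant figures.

Stage 2 presents R3+R4 = 4531 Ω as a load on stage 1's tap.
Stage 1's lower leg becomes R2‖(R3+R4) = 819.2 Ω, so V_mid = 16.5 × 819.2/919.2 = 14.70 V.
Stage 2 is itself unloaded: V_out = V_mid × R4/(R3+R4) = 14.70 × 3900/4531 = 12.7 V.

V_out ≈ 12.7 V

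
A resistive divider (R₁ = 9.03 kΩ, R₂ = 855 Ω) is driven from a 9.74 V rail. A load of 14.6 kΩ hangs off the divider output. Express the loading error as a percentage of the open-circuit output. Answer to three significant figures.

The divider's output (Thévenin) resistance is R₁‖R₂ = 781.0 Ω.
Fractional drop under load = R_th/(R_th + R_L) = 781.0 / (781.0 + 14600) = 0.05078.
So the output falls by 5.08 %.

5.08 %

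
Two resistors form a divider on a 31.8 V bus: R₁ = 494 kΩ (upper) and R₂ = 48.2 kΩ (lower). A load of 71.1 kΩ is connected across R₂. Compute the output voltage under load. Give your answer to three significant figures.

V_out ≈ 1.75 V

The load sits in parallel with R₂: R₂‖R_L = (48.2 × 71.1) / (48.2 + 71.1) = 28.73 kΩ.
V_out = 31.8 × 28.73 / (494 + 28.73) = 31.8 × 28.73/522.7 = 1.75 V.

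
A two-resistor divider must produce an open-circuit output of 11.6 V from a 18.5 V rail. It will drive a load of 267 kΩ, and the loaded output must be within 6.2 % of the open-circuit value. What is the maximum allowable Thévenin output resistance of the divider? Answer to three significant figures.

Loading drop = R_th/(R_th + R_L) ≤ 0.0620, so R_th ≤ R_L · ε/(1−ε) = 267 kΩ × 0.0620/0.9380 = 17.6 kΩ.

R_th ≤ 17.6 kΩ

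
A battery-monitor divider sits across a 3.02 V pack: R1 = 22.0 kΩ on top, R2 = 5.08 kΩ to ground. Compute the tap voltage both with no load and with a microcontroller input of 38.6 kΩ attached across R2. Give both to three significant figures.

Unloaded: 0.567 V; loaded: 0.512 V

Open-circuit: V = 3.02 × 5.08/(22.0 + 5.08) = 0.567 V.
With the load, R2 becomes R2‖R_L = 4.489 kΩ, so V = 3.02 × 4.489/26.49 = 0.512 V.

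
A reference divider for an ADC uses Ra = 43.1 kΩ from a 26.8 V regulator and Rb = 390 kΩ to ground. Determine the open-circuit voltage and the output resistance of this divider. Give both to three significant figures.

V_th is the open-circuit tap voltage: 26.8 × 390/(43.1 + 390) = 24.1 V.
With the supply zeroed, Ra and Rb appear in parallel from the tap: R_th = Ra‖Rb = (43.1 × 390)/433.1 = 38.8 kΩ.

V_th = 24.1 V, R_th = 38.8 kΩ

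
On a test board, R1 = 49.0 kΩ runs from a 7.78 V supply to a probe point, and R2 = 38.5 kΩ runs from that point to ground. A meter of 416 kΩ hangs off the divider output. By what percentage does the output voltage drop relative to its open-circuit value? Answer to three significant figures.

4.93 %

The divider's output (Thévenin) resistance is R1‖R2 = 21.56 kΩ.
Fractional drop under load = R_th/(R_th + R_L) = 21.56 / (21.56 + 416) = 0.04927.
So the output falls by 4.93 %.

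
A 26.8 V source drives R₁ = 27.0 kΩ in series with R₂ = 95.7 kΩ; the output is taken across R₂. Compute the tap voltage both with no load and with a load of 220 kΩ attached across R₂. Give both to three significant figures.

Unloaded: 20.9 V; loaded: 19.1 V

Open-circuit: V = 26.8 × 95.7/(27.0 + 95.7) = 20.9 V.
With the load, R₂ becomes R₂‖R_L = 66.69 kΩ, so V = 26.8 × 66.69/93.69 = 19.1 V.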